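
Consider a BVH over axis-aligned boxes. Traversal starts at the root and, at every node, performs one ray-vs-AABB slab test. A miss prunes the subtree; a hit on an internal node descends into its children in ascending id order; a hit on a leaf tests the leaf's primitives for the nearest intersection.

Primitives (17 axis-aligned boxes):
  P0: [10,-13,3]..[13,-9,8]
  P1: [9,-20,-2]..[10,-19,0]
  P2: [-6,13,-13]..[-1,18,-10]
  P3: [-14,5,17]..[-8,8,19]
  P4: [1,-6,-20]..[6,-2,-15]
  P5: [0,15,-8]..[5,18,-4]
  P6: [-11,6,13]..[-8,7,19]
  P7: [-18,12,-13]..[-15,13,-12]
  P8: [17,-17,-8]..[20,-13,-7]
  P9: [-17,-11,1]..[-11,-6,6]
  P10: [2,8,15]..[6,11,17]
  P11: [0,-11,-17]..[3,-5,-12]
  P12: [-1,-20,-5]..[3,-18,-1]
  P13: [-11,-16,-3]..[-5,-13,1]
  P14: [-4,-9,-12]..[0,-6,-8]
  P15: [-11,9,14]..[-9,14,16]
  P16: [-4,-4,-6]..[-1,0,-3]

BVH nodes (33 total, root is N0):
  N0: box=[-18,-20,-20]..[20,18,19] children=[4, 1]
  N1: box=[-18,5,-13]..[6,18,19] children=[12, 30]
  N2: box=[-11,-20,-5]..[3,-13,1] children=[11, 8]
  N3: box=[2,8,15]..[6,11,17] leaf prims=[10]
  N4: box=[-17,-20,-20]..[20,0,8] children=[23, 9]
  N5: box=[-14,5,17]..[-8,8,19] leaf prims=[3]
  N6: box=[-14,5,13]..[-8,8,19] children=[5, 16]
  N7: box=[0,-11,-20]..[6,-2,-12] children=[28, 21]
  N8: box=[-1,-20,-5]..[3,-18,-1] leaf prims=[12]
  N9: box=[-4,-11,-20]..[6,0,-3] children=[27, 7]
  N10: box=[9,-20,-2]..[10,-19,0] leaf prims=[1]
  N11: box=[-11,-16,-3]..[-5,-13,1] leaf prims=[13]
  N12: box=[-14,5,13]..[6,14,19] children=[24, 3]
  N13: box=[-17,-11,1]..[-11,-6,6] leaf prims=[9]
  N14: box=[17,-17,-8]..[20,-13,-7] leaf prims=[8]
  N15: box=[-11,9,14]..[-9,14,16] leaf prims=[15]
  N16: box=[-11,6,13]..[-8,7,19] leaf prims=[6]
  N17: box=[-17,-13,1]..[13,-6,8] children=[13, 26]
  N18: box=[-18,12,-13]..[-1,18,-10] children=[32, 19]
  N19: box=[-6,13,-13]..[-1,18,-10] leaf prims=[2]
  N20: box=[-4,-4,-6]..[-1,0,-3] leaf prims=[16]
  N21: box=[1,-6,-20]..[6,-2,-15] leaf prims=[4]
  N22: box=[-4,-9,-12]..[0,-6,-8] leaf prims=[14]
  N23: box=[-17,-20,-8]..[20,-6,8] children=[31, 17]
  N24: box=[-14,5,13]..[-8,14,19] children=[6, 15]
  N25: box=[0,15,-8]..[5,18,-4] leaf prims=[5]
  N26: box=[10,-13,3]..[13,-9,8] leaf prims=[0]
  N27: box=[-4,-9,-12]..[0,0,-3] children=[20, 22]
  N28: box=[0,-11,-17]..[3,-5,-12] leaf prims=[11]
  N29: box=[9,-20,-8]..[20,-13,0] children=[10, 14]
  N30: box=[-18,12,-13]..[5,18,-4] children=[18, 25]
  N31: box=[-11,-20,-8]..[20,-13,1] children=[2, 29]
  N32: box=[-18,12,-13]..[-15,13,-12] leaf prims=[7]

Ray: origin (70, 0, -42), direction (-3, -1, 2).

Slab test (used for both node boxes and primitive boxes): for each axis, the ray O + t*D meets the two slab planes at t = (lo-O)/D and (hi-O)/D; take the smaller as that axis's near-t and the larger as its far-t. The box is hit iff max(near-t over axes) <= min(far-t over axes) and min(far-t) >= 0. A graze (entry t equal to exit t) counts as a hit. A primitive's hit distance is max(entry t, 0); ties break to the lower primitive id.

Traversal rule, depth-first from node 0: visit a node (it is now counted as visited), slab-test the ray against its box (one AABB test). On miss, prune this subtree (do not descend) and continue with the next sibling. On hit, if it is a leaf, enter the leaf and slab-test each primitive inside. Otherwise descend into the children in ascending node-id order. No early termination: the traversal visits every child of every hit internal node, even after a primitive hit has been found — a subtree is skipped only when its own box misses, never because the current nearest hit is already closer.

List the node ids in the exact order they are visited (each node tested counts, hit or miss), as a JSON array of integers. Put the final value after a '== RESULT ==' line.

Traverse from the root:
N0 x:[50/3,88/3] y:[-18,20] z:[11,61/2] -> hit [50/3,20], descend [1, 4]
  N1 x:[64/3,88/3] y:[-18,-5] z:[29/2,61/2] -> miss, prune
  N4 x:[50/3,29] y:[0,20] z:[11,25] -> hit [50/3,20], descend [9, 23]
    N9 x:[64/3,74/3] y:[0,11] z:[11,39/2] -> miss, prune
    N23 x:[50/3,29] y:[6,20] z:[17,25] -> hit [17,20], descend [17, 31]
      N17 x:[19,29] y:[6,13] z:[43/2,25] -> miss, prune
      N31 x:[50/3,27] y:[13,20] z:[17,43/2] -> hit [17,20], descend [2, 29]
        N2 x:[67/3,27] y:[13,20] z:[37/2,43/2] -> miss, prune
        N29 x:[50/3,61/3] y:[13,20] z:[17,21] -> hit [17,20], descend [10, 14]
          N10 x:[20,61/3] y:[19,20] z:[20,21] -> hit [20,20] leaf, test {P1@t=20}
          N14 x:[50/3,53/3] y:[13,17] z:[17,35/2] -> hit [17,17] leaf, test {P8@t=17}

Visited [0, 1, 4, 9, 23, 17, 31, 2, 29, 10, 14]. Tests: 11 box, 2 leaf. Nearest: P8.

== RESULT ==
[0, 1, 4, 9, 23, 17, 31, 2, 29, 10, 14]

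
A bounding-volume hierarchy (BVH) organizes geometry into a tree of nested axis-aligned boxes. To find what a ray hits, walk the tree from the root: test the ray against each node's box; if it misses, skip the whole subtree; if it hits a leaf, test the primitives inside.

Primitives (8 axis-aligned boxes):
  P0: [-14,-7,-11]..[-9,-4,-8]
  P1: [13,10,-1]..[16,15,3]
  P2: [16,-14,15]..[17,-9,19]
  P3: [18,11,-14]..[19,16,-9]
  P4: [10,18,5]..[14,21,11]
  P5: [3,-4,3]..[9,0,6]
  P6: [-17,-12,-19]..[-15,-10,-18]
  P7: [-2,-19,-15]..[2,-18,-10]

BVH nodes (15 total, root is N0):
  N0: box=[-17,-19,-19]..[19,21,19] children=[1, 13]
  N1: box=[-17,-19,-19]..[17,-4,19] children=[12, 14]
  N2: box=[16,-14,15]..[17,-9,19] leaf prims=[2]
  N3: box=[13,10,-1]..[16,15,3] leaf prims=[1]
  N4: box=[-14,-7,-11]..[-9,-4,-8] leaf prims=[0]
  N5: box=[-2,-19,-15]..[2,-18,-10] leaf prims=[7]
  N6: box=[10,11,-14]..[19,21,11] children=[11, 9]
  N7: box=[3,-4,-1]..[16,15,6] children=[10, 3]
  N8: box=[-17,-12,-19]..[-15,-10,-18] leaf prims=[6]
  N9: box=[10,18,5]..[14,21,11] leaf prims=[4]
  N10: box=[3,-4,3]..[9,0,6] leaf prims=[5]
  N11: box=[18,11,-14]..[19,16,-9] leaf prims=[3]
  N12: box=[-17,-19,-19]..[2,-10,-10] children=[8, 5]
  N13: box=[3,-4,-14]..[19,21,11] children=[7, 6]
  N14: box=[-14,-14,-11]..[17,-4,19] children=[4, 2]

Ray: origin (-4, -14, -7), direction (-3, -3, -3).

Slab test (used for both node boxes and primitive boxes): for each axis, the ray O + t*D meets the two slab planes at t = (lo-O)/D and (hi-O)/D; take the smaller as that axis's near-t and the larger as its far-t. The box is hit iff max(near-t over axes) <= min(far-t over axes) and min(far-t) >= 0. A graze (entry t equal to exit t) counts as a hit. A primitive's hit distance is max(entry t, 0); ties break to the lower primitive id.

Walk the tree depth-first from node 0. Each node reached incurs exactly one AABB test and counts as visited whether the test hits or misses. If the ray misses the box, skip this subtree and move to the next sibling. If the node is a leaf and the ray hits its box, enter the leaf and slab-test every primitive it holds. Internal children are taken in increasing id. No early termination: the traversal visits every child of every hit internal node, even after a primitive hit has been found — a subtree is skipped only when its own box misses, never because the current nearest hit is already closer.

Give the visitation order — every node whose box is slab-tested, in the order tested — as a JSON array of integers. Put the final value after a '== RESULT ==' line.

Walk:
N0 x:[-23/3,13/3] y:[-35/3,5/3] z:[-26/3,4] -> hit [-23/3,5/3], descend [1, 13]
  N1 x:[-7,13/3] y:[-10/3,5/3] z:[-26/3,4] -> hit [-10/3,5/3], descend [12, 14]
    N12 x:[-2,13/3] y:[-4/3,5/3] z:[1,4] -> hit [1,5/3], descend [5, 8]
      N5 x:[-2,-2/3] y:[4/3,5/3] z:[1,8/3] -> miss, prune
      N8 x:[11/3,13/3] y:[-4/3,-2/3] z:[11/3,4] -> miss, prune
    N14 x:[-7,10/3] y:[-10/3,0] z:[-26/3,4/3] -> hit [-10/3,0], descend [2, 4]
      N2 x:[-7,-20/3] y:[-5/3,0] z:[-26/3,-22/3] -> miss, prune
      N4 x:[5/3,10/3] y:[-10/3,-7/3] z:[1/3,4/3] -> miss, prune
  N13 x:[-23/3,-7/3] y:[-35/3,-10/3] z:[-6,7/3] -> miss, prune

9 AABB tests over nodes [0, 1, 12, 5, 8, 14, 2, 4, 13]; 0 leaves entered; closest miss.

== RESULT ==
[0, 1, 12, 5, 8, 14, 2, 4, 13]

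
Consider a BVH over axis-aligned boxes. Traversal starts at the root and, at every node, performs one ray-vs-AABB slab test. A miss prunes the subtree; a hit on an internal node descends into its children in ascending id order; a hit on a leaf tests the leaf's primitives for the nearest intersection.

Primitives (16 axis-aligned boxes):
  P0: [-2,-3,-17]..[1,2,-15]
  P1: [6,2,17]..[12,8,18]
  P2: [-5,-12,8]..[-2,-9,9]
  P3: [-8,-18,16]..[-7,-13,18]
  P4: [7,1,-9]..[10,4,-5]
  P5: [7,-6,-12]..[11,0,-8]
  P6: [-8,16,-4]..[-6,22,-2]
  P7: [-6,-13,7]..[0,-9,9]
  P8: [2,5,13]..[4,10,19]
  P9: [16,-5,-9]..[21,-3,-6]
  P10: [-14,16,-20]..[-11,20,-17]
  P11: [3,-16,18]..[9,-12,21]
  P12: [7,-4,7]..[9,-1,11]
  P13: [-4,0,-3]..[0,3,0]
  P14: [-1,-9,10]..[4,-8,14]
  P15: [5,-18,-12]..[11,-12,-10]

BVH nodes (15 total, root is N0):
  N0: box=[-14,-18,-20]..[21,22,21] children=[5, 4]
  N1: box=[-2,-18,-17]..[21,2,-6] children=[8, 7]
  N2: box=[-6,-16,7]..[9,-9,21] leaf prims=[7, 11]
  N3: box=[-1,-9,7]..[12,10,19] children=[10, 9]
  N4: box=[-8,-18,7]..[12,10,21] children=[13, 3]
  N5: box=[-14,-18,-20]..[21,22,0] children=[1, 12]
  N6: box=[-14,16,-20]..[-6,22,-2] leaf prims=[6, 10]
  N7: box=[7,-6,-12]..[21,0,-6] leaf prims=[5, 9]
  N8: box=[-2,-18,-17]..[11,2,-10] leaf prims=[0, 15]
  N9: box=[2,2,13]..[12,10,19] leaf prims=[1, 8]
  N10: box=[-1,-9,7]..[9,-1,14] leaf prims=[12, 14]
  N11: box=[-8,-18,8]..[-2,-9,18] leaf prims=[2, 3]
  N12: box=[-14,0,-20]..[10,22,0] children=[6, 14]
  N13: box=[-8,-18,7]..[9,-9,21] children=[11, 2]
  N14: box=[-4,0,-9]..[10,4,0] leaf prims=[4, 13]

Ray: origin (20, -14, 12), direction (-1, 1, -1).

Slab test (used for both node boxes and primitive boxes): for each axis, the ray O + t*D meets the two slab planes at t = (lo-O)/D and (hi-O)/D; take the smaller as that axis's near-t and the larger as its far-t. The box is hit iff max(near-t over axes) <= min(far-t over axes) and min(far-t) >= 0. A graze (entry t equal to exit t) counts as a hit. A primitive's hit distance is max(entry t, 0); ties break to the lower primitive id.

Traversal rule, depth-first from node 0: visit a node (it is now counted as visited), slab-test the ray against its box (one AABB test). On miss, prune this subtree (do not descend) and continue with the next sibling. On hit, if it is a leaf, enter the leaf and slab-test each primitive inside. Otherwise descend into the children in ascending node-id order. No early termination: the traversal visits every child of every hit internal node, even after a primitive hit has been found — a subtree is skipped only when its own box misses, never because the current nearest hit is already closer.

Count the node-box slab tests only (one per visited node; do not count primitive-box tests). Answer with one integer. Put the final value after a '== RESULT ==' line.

Traverse from the root:
N0 x:[-1,34] y:[-4,36] z:[-9,32] -> hit [-1,32], descend [4, 5]
  N4 x:[8,28] y:[-4,24] z:[-9,5] -> miss, prune
  N5 x:[-1,34] y:[-4,36] z:[12,32] -> hit [12,32], descend [1, 12]
    N1 x:[-1,22] y:[-4,16] z:[18,29] -> miss, prune
    N12 x:[10,34] y:[14,36] z:[12,32] -> hit [14,32], descend [6, 14]
      N6 x:[26,34] y:[30,36] z:[14,32] -> hit [30,32] leaf, test {P6(miss), P10@t=31}
      N14 x:[10,24] y:[14,18] z:[12,21] -> hit [14,18] leaf, test {P4(miss), P13(miss)}

Visited [0, 4, 5, 1, 12, 6, 14]. Tests: 7 box, 2 leaf. Nearest: P10.

== RESULT ==
7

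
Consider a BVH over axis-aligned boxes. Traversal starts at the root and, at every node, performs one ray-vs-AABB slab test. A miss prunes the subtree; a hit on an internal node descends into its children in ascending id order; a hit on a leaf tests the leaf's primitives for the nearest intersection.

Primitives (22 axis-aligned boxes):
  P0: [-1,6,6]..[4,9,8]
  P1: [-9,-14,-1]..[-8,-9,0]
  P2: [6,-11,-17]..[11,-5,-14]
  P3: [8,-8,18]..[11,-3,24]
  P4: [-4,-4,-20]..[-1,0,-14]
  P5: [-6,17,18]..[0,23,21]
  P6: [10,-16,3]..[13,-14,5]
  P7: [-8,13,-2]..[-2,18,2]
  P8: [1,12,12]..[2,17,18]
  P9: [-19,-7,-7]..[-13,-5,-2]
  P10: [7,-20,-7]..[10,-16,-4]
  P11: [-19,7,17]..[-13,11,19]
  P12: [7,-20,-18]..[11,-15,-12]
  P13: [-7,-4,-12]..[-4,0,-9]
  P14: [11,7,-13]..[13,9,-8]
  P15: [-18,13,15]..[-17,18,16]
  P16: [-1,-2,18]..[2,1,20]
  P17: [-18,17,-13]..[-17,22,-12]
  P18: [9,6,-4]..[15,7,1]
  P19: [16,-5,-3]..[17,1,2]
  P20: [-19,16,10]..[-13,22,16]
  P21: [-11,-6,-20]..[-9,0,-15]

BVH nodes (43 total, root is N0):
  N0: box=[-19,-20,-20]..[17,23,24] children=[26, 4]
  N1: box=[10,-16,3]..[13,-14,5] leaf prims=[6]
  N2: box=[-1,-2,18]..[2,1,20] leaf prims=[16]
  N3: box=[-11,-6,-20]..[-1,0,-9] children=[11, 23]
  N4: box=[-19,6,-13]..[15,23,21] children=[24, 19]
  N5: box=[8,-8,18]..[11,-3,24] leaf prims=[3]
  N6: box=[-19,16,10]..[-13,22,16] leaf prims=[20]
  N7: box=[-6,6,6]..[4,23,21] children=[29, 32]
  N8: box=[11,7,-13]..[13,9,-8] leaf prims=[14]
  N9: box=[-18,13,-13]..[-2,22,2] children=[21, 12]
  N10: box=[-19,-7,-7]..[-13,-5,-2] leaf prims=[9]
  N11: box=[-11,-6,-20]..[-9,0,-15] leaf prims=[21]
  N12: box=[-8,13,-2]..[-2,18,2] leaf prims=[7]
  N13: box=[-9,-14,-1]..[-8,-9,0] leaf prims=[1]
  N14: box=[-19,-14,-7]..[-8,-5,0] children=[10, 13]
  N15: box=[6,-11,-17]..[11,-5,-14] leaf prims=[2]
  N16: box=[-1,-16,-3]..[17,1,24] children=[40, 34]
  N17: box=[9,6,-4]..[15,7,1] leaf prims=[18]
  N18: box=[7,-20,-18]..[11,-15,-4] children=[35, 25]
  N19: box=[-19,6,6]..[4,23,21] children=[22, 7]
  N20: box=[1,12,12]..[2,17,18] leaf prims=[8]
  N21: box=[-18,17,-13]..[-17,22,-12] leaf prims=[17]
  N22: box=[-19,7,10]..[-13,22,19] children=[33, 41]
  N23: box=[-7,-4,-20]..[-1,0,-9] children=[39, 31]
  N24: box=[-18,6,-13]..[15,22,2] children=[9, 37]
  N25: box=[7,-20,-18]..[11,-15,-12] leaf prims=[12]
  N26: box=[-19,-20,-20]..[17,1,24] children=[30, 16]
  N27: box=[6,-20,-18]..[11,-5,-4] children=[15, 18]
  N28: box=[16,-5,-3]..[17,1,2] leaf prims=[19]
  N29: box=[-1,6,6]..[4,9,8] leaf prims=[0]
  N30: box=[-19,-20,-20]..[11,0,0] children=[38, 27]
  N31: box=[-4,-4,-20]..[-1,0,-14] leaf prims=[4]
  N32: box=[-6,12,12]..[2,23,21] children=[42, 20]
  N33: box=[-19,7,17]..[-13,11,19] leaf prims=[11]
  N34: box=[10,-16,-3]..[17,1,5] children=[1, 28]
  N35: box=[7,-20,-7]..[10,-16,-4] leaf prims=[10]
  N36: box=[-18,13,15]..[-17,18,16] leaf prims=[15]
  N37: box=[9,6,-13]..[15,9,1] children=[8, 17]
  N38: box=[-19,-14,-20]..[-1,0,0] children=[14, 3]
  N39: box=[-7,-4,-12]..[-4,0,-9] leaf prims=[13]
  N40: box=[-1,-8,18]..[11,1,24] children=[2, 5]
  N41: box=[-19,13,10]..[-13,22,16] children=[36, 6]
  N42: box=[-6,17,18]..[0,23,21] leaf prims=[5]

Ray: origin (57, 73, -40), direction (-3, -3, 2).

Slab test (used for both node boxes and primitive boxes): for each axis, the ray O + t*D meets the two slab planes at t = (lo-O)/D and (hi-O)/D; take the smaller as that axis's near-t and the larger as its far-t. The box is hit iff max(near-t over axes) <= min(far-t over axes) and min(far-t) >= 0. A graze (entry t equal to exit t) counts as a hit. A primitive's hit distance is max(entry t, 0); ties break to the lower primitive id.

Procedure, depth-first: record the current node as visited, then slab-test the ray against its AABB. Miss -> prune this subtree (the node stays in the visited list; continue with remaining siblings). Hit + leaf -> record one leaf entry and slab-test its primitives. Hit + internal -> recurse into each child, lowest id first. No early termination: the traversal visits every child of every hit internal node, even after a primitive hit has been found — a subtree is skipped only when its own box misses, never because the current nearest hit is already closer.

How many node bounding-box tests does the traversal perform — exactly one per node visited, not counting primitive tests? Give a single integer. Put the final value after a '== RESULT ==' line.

Trace the traversal:
N0 x:[40/3,76/3] y:[50/3,31] z:[10,32] -> hit [50/3,76/3], descend [4, 26]
  N4 x:[14,76/3] y:[50/3,67/3] z:[27/2,61/2] -> hit [50/3,67/3], descend [19, 24]
    N19 x:[53/3,76/3] y:[50/3,67/3] z:[23,61/2] -> miss, prune
    N24 x:[14,25] y:[17,67/3] z:[27/2,21] -> hit [17,21], descend [9, 37]
      N9 x:[59/3,25] y:[17,20] z:[27/2,21] -> hit [59/3,20], descend [12, 21]
        N12 x:[59/3,65/3] y:[55/3,20] z:[19,21] -> hit [59/3,20] leaf, test {P7@t=59/3}
        N21 x:[74/3,25] y:[17,56/3] z:[27/2,14] -> miss, prune
      N37 x:[14,16] y:[64/3,67/3] z:[27/2,41/2] -> miss, prune
  N26 x:[40/3,76/3] y:[24,31] z:[10,32] -> hit [24,76/3], descend [16, 30]
    N16 x:[40/3,58/3] y:[24,89/3] z:[37/2,32] -> miss, prune
    N30 x:[46/3,76/3] y:[73/3,31] z:[10,20] -> miss, prune

11 AABB tests over nodes [0, 4, 19, 24, 9, 12, 21, 37, 26, 16, 30]; 1 leaf entered; closest P7.

== RESULT ==
11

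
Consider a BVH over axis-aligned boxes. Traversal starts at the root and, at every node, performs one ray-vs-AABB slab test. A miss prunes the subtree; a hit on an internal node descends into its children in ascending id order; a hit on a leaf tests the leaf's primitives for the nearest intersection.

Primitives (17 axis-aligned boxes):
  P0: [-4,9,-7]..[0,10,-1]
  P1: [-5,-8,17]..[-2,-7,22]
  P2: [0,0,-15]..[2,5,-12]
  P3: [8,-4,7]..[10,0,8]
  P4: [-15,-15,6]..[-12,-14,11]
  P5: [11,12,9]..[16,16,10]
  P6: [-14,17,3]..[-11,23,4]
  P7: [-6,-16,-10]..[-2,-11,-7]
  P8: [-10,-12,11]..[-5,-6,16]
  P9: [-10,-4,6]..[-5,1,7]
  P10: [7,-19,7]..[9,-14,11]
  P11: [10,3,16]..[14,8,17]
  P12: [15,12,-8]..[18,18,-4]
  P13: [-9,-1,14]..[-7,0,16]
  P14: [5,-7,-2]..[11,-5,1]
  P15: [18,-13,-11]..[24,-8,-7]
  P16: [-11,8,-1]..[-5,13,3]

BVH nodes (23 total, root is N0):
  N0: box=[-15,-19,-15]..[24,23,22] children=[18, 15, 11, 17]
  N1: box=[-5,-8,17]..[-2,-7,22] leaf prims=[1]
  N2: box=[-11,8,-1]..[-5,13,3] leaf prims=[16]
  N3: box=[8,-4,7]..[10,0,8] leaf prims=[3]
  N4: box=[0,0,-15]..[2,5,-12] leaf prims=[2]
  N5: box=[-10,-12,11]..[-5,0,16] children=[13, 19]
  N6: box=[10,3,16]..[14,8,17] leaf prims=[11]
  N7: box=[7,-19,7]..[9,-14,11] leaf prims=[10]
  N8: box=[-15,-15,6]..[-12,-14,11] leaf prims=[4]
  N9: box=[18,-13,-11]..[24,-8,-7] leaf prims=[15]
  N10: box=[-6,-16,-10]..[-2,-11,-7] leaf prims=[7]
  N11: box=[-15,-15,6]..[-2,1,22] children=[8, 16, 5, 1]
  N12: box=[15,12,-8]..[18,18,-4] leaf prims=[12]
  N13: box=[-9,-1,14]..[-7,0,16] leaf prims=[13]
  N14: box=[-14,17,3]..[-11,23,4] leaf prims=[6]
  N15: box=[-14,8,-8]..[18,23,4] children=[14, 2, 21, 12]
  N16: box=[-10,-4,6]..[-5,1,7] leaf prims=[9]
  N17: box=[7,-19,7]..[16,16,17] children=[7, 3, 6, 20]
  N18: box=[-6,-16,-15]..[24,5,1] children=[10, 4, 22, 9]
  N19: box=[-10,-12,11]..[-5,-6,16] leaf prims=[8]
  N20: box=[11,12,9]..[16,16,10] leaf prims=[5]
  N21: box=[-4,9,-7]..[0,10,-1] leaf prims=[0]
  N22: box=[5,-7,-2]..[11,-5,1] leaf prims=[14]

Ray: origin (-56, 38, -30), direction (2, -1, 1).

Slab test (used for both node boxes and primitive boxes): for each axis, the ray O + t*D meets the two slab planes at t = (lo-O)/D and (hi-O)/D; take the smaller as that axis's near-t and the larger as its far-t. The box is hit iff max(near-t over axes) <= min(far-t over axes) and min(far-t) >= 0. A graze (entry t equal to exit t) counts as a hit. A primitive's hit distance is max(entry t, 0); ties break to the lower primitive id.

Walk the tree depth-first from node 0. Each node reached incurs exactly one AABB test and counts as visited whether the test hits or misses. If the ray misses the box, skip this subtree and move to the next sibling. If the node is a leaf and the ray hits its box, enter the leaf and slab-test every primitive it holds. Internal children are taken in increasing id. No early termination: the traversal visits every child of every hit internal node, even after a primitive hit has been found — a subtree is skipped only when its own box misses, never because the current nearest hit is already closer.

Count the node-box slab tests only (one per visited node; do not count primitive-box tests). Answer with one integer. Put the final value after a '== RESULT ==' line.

Trace the traversal:
N0 x:[41/2,40] y:[15,57] z:[15,52] -> hit [41/2,40], descend [11, 15, 17, 18]
  N11 x:[41/2,27] y:[37,53] z:[36,52] -> miss, prune
  N15 x:[21,37] y:[15,30] z:[22,34] -> hit [22,30], descend [2, 12, 14, 21]
    N2 x:[45/2,51/2] y:[25,30] z:[29,33] -> miss, prune
    N12 x:[71/2,37] y:[20,26] z:[22,26] -> miss, prune
    N14 x:[21,45/2] y:[15,21] z:[33,34] -> miss, prune
    N21 x:[26,28] y:[28,29] z:[23,29] -> hit [28,28] leaf, test {P0@t=28}
  N17 x:[63/2,36] y:[22,57] z:[37,47] -> miss, prune
  N18 x:[25,40] y:[33,54] z:[15,31] -> miss, prune

Visited [0, 11, 15, 2, 12, 14, 21, 17, 18]. Tests: 9 box, 1 leaf. Nearest: P0.

== RESULT ==
9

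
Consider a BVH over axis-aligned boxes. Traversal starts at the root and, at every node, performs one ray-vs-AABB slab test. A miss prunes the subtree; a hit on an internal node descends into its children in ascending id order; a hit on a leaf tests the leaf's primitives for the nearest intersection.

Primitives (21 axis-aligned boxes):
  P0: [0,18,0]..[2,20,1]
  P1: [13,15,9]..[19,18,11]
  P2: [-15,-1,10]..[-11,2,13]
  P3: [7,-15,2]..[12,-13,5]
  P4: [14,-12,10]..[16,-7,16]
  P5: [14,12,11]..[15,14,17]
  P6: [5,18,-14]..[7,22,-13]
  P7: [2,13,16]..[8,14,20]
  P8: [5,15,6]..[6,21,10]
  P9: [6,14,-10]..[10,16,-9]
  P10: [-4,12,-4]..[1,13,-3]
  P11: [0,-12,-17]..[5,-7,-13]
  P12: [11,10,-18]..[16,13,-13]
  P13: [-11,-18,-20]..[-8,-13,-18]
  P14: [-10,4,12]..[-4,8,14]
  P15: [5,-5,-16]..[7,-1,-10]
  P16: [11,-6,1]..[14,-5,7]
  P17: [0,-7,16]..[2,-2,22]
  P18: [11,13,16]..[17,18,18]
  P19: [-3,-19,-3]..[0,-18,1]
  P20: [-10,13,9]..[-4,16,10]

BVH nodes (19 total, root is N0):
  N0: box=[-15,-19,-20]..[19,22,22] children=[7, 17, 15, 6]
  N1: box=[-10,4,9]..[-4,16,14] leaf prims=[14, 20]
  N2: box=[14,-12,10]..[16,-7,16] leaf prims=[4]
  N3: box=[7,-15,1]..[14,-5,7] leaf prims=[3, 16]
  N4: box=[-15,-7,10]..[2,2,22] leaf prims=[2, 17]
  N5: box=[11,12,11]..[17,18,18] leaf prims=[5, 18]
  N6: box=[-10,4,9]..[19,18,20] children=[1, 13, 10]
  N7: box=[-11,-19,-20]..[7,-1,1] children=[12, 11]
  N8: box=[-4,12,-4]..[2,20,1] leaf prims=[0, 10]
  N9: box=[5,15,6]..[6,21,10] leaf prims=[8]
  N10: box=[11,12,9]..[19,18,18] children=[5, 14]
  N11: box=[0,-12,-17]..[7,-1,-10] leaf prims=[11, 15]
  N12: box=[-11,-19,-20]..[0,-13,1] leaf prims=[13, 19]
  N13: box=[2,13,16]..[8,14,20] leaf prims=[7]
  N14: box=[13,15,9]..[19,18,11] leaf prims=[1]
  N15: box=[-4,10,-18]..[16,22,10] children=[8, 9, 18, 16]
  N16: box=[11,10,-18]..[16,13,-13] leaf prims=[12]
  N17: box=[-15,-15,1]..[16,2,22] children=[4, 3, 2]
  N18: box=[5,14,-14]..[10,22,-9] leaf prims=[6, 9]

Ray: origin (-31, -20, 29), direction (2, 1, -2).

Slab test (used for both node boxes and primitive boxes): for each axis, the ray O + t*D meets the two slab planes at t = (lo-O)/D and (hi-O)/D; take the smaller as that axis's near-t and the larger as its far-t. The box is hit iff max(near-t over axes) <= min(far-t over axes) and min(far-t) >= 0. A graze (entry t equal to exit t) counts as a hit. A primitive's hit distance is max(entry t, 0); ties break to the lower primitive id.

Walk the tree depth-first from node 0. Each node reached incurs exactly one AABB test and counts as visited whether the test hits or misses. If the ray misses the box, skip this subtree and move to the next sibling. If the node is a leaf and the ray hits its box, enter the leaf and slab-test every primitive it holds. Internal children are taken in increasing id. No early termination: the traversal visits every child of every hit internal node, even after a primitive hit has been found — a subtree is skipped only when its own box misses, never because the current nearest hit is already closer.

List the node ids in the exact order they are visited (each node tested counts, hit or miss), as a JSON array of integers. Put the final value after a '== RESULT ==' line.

Traverse from the root:
N0 x:[8,25] y:[1,42] z:[7/2,49/2] -> hit [8,49/2], descend [6, 7, 15, 17]
  N6 x:[21/2,25] y:[24,38] z:[9/2,10] -> miss, prune
  N7 x:[10,19] y:[1,19] z:[14,49/2] -> hit [14,19], descend [11, 12]
    N11 x:[31/2,19] y:[8,19] z:[39/2,23] -> miss, prune
    N12 x:[10,31/2] y:[1,7] z:[14,49/2] -> miss, prune
  N15 x:[27/2,47/2] y:[30,42] z:[19/2,47/2] -> miss, prune
  N17 x:[8,47/2] y:[5,22] z:[7/2,14] -> hit [8,14], descend [2, 3, 4]
    N2 x:[45/2,47/2] y:[8,13] z:[13/2,19/2] -> miss, prune
    N3 x:[19,45/2] y:[5,15] z:[11,14] -> miss, prune
    N4 x:[8,33/2] y:[13,22] z:[7/2,19/2] -> miss, prune

order=[0, 6, 7, 11, 12, 15, 17, 2, 3, 4]  |boxes|=10  |leaves|=0  hit=miss

== RESULT ==
[0, 6, 7, 11, 12, 15, 17, 2, 3, 4]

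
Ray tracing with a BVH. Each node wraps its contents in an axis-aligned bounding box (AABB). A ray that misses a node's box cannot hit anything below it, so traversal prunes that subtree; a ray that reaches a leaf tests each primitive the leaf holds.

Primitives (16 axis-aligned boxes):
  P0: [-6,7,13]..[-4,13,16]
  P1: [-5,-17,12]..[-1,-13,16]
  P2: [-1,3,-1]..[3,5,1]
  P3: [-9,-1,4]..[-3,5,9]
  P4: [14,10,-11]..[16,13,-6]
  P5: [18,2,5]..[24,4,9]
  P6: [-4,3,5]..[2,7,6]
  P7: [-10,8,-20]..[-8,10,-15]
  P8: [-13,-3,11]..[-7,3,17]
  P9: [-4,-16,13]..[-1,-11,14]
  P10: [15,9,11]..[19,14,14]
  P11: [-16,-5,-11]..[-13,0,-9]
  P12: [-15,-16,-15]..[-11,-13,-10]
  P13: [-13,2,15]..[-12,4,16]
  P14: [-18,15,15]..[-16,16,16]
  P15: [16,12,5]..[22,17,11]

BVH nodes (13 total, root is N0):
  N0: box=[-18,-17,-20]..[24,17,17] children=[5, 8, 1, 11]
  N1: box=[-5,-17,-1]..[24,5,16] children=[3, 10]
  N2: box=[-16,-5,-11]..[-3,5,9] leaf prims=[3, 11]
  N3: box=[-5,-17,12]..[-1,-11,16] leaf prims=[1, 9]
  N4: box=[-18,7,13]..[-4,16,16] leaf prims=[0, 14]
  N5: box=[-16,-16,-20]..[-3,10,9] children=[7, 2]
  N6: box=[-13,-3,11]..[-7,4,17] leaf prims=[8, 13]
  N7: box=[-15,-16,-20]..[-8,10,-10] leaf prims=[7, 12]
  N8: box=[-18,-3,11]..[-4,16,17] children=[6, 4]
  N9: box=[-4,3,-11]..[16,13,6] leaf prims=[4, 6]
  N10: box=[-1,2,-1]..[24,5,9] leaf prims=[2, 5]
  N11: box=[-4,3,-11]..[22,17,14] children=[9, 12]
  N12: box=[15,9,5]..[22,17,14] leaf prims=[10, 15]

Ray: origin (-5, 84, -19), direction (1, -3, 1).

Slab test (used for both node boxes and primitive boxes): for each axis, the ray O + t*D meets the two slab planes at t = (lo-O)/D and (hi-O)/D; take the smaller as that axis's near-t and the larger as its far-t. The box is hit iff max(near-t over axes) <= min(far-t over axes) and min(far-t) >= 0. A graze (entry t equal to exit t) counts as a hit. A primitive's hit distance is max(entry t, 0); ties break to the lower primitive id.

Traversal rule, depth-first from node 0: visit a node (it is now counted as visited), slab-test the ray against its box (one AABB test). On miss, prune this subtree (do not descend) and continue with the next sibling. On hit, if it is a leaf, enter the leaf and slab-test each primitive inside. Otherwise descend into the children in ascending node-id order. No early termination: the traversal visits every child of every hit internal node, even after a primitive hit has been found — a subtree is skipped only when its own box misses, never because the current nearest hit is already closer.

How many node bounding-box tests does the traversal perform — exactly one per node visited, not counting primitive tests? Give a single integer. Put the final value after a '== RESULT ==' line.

Walk:
N0 x:[-13,29] y:[67/3,101/3] z:[-1,36] -> hit [67/3,29], descend [1, 5, 8, 11]
  N1 x:[0,29] y:[79/3,101/3] z:[18,35] -> hit [79/3,29], descend [3, 10]
    N3 x:[0,4] y:[95/3,101/3] z:[31,35] -> miss, prune
    N10 x:[4,29] y:[79/3,82/3] z:[18,28] -> hit [79/3,82/3] leaf, test {P2(miss), P5@t=80/3}
  N5 x:[-11,2] y:[74/3,100/3] z:[-1,28] -> miss, prune
  N8 x:[-13,1] y:[68/3,29] z:[30,36] -> miss, prune
  N11 x:[1,27] y:[67/3,27] z:[8,33] -> hit [67/3,27], descend [9, 12]
    N9 x:[1,21] y:[71/3,27] z:[8,25] -> miss, prune
    N12 x:[20,27] y:[67/3,25] z:[24,33] -> hit [24,25] leaf, test {P10(miss), P15@t=24}

order=[0, 1, 3, 10, 5, 8, 11, 9, 12]  |boxes|=9  |leaves|=2  hit=P15

== RESULT ==
9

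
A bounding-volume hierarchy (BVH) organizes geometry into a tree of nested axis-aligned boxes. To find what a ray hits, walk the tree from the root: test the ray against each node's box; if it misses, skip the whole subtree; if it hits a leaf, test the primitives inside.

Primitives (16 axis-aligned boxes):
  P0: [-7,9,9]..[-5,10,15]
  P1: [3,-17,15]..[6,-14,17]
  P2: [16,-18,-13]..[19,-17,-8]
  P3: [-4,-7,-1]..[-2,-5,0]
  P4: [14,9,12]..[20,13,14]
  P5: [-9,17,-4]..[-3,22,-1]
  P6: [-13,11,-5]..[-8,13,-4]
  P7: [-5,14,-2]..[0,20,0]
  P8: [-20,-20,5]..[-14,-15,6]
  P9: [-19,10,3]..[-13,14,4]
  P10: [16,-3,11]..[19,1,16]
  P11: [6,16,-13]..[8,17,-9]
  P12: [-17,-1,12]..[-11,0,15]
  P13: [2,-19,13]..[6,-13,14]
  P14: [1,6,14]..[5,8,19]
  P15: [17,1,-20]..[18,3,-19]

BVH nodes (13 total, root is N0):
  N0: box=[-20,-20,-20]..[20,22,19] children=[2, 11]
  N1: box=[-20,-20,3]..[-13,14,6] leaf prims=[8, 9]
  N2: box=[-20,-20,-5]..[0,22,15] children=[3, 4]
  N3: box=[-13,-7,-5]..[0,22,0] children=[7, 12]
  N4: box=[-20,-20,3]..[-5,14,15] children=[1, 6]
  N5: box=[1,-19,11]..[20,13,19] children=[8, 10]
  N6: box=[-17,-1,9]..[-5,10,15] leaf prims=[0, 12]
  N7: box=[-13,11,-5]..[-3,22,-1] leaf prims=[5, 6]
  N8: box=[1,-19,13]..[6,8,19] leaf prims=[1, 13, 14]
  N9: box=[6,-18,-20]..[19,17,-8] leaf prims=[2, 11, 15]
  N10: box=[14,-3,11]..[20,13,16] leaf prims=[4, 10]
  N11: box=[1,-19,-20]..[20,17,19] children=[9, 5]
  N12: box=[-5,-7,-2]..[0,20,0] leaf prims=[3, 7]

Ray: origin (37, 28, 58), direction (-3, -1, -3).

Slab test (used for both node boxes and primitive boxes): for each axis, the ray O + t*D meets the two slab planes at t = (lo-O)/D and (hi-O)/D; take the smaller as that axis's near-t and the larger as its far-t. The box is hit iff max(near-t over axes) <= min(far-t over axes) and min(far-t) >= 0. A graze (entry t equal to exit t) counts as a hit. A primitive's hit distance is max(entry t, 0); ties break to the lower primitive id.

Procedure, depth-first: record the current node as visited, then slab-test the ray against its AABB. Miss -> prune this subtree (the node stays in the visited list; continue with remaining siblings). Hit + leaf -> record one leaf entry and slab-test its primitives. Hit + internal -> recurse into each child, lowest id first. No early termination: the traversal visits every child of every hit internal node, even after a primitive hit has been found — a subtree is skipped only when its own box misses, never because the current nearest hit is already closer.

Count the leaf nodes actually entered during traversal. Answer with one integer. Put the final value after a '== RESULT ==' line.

Traverse from the root:
N0 x:[17/3,19] y:[6,48] z:[13,26] -> hit [13,19], descend [2, 11]
  N2 x:[37/3,19] y:[6,48] z:[43/3,21] -> hit [43/3,19], descend [3, 4]
    N3 x:[37/3,50/3] y:[6,35] z:[58/3,21] -> miss, prune
    N4 x:[14,19] y:[14,48] z:[43/3,55/3] -> hit [43/3,55/3], descend [1, 6]
      N1 x:[50/3,19] y:[14,48] z:[52/3,55/3] -> hit [52/3,55/3] leaf, test {P8(miss), P9@t=18}
      N6 x:[14,18] y:[18,29] z:[43/3,49/3] -> miss, prune
  N11 x:[17/3,12] y:[11,47] z:[13,26] -> miss, prune

order=[0, 2, 3, 4, 1, 6, 11]  |boxes|=7  |leaves|=1  hit=P9

== RESULT ==
1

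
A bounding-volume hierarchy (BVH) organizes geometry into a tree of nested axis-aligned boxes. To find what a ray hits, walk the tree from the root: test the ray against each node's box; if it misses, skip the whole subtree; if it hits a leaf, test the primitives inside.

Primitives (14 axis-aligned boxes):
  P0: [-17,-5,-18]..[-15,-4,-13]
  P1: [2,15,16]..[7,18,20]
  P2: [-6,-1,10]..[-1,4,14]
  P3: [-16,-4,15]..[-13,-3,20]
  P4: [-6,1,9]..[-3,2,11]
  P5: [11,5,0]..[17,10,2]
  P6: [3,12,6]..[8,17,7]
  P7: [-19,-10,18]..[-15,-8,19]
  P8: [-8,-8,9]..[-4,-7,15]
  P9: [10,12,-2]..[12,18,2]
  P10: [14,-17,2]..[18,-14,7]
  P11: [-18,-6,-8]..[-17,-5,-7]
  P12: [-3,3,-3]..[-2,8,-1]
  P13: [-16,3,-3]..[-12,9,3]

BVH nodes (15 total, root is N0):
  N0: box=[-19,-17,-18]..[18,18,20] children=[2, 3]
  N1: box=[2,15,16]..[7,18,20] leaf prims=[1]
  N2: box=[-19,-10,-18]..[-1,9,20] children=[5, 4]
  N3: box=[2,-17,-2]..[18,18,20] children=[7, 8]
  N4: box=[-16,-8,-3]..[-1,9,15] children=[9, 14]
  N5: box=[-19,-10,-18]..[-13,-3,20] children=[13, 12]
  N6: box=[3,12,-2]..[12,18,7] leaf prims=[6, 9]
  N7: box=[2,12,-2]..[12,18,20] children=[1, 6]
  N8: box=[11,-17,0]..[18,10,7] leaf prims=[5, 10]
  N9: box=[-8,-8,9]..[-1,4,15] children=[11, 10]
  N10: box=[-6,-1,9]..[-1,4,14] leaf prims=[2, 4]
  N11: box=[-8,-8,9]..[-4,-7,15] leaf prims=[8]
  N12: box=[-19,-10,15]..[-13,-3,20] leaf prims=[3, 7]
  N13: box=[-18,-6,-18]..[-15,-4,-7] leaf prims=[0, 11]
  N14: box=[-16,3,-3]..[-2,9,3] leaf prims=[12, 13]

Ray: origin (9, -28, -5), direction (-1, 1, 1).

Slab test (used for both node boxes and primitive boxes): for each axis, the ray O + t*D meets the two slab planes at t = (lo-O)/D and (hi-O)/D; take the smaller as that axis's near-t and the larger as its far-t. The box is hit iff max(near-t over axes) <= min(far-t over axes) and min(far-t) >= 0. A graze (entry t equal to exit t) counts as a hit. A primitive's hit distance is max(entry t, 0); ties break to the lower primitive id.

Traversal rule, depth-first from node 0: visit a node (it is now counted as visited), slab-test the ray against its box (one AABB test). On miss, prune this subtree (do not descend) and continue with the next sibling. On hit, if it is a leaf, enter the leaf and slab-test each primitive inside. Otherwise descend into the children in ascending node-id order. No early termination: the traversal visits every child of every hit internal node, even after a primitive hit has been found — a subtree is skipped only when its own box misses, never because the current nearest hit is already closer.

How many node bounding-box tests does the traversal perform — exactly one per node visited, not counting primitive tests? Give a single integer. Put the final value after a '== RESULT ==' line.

Walk:
N0 x:[-9,28] y:[11,46] z:[-13,25] -> hit [11,25], descend [2, 3]
  N2 x:[10,28] y:[18,37] z:[-13,25] -> hit [18,25], descend [4, 5]
    N4 x:[10,25] y:[20,37] z:[2,20] -> hit [20,20], descend [9, 14]
      N9 x:[10,17] y:[20,32] z:[14,20] -> miss, prune
      N14 x:[11,25] y:[31,37] z:[2,8] -> miss, prune
    N5 x:[22,28] y:[18,25] z:[-13,25] -> hit [22,25], descend [12, 13]
      N12 x:[22,28] y:[18,25] z:[20,25] -> hit [22,25] leaf, test {P3@t=24, P7(miss)}
      N13 x:[24,27] y:[22,24] z:[-13,-2] -> miss, prune
  N3 x:[-9,7] y:[11,46] z:[3,25] -> miss, prune

Summary -> nodes [0, 2, 4, 9, 14, 5, 12, 13, 3]; box-tests=9; leaf-entries=1; first=P3

== RESULT ==
9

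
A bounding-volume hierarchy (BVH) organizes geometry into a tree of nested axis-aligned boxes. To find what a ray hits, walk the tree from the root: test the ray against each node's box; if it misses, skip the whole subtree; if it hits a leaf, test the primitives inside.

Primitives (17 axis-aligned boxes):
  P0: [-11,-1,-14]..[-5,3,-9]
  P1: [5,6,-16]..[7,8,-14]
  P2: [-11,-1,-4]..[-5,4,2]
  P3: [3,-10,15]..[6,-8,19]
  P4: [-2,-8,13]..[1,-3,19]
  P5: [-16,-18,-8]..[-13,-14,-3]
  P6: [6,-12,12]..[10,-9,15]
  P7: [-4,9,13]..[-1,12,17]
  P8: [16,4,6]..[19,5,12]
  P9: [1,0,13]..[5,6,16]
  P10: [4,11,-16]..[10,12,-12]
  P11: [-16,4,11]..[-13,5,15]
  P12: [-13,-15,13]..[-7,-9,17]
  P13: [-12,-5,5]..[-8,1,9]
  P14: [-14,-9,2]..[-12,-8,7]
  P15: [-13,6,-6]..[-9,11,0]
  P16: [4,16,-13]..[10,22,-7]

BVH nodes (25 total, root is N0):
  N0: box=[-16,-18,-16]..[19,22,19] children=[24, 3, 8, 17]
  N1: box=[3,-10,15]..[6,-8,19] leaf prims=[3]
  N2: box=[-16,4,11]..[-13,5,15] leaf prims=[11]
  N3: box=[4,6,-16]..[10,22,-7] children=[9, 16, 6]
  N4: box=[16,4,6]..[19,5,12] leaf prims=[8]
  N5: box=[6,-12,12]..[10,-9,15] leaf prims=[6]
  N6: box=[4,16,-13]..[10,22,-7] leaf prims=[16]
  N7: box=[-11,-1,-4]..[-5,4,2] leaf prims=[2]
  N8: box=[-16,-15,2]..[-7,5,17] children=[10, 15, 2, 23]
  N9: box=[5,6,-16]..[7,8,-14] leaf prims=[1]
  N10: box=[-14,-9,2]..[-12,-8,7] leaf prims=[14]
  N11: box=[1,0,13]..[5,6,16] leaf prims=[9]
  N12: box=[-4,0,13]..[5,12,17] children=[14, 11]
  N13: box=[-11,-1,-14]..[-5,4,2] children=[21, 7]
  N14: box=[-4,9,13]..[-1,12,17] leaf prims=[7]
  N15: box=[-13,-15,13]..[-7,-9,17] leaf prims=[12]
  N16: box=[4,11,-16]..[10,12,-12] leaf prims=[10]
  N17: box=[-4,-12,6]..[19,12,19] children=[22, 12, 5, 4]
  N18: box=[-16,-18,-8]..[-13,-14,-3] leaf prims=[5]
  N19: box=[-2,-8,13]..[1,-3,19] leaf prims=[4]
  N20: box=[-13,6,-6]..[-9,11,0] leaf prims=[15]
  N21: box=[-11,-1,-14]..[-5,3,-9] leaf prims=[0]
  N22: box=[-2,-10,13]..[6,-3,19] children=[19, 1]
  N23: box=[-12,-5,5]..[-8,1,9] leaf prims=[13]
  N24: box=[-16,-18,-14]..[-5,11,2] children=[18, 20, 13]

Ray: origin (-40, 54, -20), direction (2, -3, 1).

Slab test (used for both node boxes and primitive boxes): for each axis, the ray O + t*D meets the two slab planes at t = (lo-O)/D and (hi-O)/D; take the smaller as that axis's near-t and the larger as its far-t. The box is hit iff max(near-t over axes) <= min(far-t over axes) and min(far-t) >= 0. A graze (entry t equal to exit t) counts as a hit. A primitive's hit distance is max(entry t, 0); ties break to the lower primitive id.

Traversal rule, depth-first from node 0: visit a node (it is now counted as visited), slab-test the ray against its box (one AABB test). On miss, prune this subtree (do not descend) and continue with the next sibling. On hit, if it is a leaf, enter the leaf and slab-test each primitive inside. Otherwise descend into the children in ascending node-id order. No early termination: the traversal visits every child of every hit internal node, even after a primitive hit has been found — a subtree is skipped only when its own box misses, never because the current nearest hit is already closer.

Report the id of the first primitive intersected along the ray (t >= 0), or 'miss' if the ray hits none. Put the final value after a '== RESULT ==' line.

Traverse from the root:
N0 x:[12,59/2] y:[32/3,24] z:[4,39] -> hit [12,24], descend [3, 8, 17, 24]
  N3 x:[22,25] y:[32/3,16] z:[4,13] -> miss, prune
  N8 x:[12,33/2] y:[49/3,23] z:[22,37] -> miss, prune
  N17 x:[18,59/2] y:[14,22] z:[26,39] -> miss, prune
  N24 x:[12,35/2] y:[43/3,24] z:[6,22] -> hit [43/3,35/2], descend [13, 18, 20]
    N13 x:[29/2,35/2] y:[50/3,55/3] z:[6,22] -> hit [50/3,35/2], descend [7, 21]
      N7 x:[29/2,35/2] y:[50/3,55/3] z:[16,22] -> hit [50/3,35/2] leaf, test {P2@t=50/3}
      N21 x:[29/2,35/2] y:[17,55/3] z:[6,11] -> miss, prune
    N18 x:[12,27/2] y:[68/3,24] z:[12,17] -> miss, prune
    N20 x:[27/2,31/2] y:[43/3,16] z:[14,20] -> hit [43/3,31/2] leaf, test {P15@t=43/3}

Visited [0, 3, 8, 17, 24, 13, 7, 21, 18, 20]. Tests: 10 box, 2 leaf. Nearest: P15.

== RESULT ==
15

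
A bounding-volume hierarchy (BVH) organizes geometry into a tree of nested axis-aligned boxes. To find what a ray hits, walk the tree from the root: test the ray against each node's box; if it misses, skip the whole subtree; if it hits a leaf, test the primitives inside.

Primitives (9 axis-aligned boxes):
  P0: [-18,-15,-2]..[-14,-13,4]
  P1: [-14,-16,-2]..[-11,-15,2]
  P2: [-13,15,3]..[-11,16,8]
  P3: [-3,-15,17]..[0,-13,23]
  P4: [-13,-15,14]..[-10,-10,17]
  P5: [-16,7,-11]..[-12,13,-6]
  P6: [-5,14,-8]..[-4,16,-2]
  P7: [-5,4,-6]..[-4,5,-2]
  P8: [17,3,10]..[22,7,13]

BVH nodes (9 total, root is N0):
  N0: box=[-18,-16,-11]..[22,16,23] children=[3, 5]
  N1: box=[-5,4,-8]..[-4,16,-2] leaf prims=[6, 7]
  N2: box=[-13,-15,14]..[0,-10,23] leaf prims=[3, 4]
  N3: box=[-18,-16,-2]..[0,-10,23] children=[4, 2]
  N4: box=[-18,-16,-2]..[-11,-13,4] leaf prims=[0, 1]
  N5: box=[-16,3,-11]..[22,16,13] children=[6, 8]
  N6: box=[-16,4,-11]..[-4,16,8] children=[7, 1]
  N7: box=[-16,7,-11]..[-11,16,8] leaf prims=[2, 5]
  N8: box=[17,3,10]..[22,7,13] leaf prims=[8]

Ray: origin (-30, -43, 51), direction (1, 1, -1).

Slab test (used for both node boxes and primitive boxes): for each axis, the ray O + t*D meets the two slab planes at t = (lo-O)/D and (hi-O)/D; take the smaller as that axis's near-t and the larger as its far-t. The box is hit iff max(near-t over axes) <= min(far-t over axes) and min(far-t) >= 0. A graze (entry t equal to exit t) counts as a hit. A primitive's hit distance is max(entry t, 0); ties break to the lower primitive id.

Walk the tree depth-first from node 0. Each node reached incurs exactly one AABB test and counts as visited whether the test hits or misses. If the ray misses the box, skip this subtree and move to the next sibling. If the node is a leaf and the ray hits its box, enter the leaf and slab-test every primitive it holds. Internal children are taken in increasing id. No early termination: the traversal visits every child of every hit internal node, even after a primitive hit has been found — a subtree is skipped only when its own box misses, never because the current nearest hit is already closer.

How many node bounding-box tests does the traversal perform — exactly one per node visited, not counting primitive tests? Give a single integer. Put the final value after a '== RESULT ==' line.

Walk:
N0 x:[12,52] y:[27,59] z:[28,62] -> hit [28,52], descend [3, 5]
  N3 x:[12,30] y:[27,33] z:[28,53] -> hit [28,30], descend [2, 4]
    N2 x:[17,30] y:[28,33] z:[28,37] -> hit [28,30] leaf, test {P3@t=28, P4(miss)}
    N4 x:[12,19] y:[27,30] z:[47,53] -> miss, prune
  N5 x:[14,52] y:[46,59] z:[38,62] -> hit [46,52], descend [6, 8]
    N6 x:[14,26] y:[47,59] z:[43,62] -> miss, prune
    N8 x:[47,52] y:[46,50] z:[38,41] -> miss, prune

7 AABB tests over nodes [0, 3, 2, 4, 5, 6, 8]; 1 leaf entered; closest P3.

== RESULT ==
7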